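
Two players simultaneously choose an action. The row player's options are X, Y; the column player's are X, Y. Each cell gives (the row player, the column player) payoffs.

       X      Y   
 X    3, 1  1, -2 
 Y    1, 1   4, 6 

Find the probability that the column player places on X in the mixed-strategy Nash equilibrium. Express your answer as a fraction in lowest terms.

The column player's mix q on X must make the row player indifferent between X and Y.
The row player's payoff from X: 3q + 1(1−q). From Y: 1q + 4(1−q).
Set equal: 2q = 3(1−q) → q = 3/5.

3/5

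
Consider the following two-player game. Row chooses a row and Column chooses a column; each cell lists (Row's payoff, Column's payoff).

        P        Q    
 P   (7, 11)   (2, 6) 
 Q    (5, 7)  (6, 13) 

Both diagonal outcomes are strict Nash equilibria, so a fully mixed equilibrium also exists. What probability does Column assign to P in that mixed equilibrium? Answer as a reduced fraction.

Column's mix q on P must make Row indifferent between P and Q.
Row's payoff from P: 7q + 2(1−q). From Q: 5q + 6(1−q).
Set equal: 2q = 4(1−q) → q = 4/6 = 2/3.

2/3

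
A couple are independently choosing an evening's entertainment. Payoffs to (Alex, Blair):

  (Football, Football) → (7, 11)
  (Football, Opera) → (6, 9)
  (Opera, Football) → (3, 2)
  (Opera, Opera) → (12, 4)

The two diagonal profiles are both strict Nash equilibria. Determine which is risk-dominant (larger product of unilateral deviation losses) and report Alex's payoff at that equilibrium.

At both Football: Alex loses 7 − 3 = 4 by deviating; Blair loses 11 − 9 = 2. Product = 4·2 = 8.
At both Opera: Alex loses 12 − 6 = 6 by deviating; Blair loses 4 − 2 = 2. Product = 6·2 = 12.
12 > 8, so both Opera is risk-dominant. Alex's payoff there is 12.

12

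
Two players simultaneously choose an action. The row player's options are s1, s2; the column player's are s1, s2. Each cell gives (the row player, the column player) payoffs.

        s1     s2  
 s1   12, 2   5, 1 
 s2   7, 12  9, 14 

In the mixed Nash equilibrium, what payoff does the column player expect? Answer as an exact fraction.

The row player mixes with probability p on s1, chosen so the column player is indifferent: 2p + 12(1−p) = 1p + 14(1−p) gives p = 2/3.
The column player's expected payoff is 2·2/3 + 12·1/3 = 16/3.

16/3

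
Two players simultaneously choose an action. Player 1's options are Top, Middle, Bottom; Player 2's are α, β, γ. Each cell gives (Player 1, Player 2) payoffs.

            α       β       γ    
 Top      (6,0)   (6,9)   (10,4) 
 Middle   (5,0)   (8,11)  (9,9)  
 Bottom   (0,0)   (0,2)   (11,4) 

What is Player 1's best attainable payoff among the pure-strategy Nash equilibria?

11

(Middle, β) is a pure NE (Player 1: 8 ≥ 6; Player 2: 11 ≥ 9). Player 1 gets 8.
(Bottom, γ) is a pure NE (Player 1: 11 ≥ 10; Player 2: 4 ≥ 2). Player 1 gets 11.
Every other cell has a profitable deviation for at least one player. Highest of {8, 11} is 11.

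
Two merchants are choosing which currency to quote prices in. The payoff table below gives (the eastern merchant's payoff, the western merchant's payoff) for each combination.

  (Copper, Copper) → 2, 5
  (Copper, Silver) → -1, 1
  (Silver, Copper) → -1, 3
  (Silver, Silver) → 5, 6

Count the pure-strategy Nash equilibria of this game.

2

Both Copper: the eastern merchant gets 2 (best alternative -1); the western merchant gets 5 (best alternative 1). Neither deviates — NE.
Both Silver: the eastern merchant gets 5 (best alternative -1); the western merchant gets 6 (best alternative 3). Neither deviates — NE.
(Silver, Copper) is not a NE: the eastern merchant would switch to Copper (2 > -1).
No other cell survives both best-response checks, so there are 2 pure NE.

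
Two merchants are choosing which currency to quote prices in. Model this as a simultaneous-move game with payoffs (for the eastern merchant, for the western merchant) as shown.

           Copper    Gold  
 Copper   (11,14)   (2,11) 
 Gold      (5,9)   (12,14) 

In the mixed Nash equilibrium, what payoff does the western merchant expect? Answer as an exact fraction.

The eastern merchant mixes with probability p on Copper, chosen so the western merchant is indifferent: 14p + 9(1−p) = 11p + 14(1−p) gives p = 5/8.
The western merchant's expected payoff is 14·5/8 + 9·3/8 = 97/8.

97/8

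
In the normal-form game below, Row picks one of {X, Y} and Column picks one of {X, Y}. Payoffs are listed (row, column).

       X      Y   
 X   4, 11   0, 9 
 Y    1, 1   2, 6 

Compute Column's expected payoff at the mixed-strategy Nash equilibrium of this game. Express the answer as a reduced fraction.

Row mixes with probability p on X, chosen so Column is indifferent: 11p + 1(1−p) = 9p + 6(1−p) gives p = 5/7.
Column's expected payoff is 11·5/7 + 1·2/7 = 57/7.

57/7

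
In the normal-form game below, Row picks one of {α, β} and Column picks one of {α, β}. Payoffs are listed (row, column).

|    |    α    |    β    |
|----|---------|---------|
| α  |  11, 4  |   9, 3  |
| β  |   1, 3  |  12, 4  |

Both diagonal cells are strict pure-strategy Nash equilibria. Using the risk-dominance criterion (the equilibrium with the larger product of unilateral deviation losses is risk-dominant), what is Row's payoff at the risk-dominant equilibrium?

11

At both α: Row loses 11 − 1 = 10 by deviating; Column loses 4 − 3 = 1. Product = 10·1 = 10.
At both β: Row loses 12 − 9 = 3 by deviating; Column loses 4 − 3 = 1. Product = 3·1 = 3.
10 > 3, so both α is risk-dominant. Row's payoff there is 11.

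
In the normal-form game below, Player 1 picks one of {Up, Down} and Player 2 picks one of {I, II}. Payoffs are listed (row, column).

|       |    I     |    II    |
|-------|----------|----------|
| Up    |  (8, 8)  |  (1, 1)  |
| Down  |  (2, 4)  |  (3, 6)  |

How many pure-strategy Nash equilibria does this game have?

2

(Up, I): Player 1 gets 8 (best alternative 2); Player 2 gets 8 (best alternative 1). Neither deviates — NE.
(Down, II): Player 1 gets 3 (best alternative 1); Player 2 gets 6 (best alternative 4). Neither deviates — NE.
(Up, II) is not a NE: Player 1 would switch to Down (3 > 1).
No other cell survives both best-response checks, so there are 2 pure NE.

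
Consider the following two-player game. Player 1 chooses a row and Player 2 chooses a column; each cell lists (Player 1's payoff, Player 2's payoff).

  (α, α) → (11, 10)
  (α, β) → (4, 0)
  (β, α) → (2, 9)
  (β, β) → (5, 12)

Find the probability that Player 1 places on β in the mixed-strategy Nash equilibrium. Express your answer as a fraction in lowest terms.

10/13

Player 1's mix p on α must make Player 2 indifferent between α and β.
Player 2's payoff from α: 10p + 9(1−p). From β: 0p + 12(1−p).
Set equal: 10p = 3(1−p) → p = 3/13.
Probability on β is 1 − 3/13 = 10/13.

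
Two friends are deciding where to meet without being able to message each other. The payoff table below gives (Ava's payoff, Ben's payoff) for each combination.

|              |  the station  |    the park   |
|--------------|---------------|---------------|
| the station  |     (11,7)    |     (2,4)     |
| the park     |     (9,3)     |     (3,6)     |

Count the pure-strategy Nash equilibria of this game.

2

Both the station: Ava gets 11 (best alternative 9); Ben gets 7 (best alternative 4). Neither deviates — NE.
Both the park: Ava gets 3 (best alternative 2); Ben gets 6 (best alternative 3). Neither deviates — NE.
(the park, the station) is not a NE: Ava would switch to the station (11 > 9).
No other cell survives both best-response checks, so there are 2 pure NE.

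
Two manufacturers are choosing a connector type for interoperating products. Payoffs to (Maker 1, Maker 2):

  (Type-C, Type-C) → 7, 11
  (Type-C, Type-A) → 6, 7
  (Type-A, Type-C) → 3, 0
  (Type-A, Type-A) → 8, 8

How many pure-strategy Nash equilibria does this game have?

2

Both Type-C: Maker 1 gets 7 (best alternative 3); Maker 2 gets 11 (best alternative 7). Neither deviates — NE.
Both Type-A: Maker 1 gets 8 (best alternative 6); Maker 2 gets 8 (best alternative 0). Neither deviates — NE.
(Type-A, Type-C) is not a NE: Maker 1 would switch to Type-C (7 > 3).
No other cell survives both best-response checks, so there are 2 pure NE.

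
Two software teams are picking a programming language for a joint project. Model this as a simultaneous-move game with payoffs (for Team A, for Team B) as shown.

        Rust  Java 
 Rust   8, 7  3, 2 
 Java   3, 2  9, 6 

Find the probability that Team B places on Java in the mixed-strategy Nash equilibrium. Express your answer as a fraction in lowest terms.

Team B's mix q on Rust must make Team A indifferent between Rust and Java.
Team A's payoff from Rust: 8q + 3(1−q). From Java: 3q + 9(1−q).
Set equal: 5q = 6(1−q) → q = 6/11.
Probability on Java is 1 − 6/11 = 5/11.

5/11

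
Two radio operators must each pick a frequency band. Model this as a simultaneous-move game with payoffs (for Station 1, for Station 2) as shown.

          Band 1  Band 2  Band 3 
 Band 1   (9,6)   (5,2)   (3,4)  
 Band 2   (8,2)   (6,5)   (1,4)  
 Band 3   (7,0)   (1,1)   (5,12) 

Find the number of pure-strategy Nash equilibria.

3

Both Band 1: Station 1 gets 9 (best alternative 8); Station 2 gets 6 (best alternative 4). Neither deviates — NE.
Both Band 2: Station 1 gets 6 (best alternative 5); Station 2 gets 5 (best alternative 4). Neither deviates — NE.
Both Band 3: Station 1 gets 5 (best alternative 3); Station 2 gets 12 (best alternative 1). Neither deviates — NE.
(Band 1, Band 3) is not a NE: Station 1 would switch to Band 3 (5 > 3).
No other cell survives both best-response checks, so there are 3 pure NE.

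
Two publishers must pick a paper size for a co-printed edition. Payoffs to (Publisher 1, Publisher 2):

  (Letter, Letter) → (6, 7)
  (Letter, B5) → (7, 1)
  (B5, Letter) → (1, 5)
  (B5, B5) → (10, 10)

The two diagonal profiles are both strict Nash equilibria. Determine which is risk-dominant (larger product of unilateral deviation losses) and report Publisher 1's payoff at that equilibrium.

6

At both Letter: Publisher 1 loses 6 − 1 = 5 by deviating; Publisher 2 loses 7 − 1 = 6. Product = 5·6 = 30.
At both B5: Publisher 1 loses 10 − 7 = 3 by deviating; Publisher 2 loses 10 − 5 = 5. Product = 3·5 = 15.
30 > 15, so both Letter is risk-dominant. Publisher 1's payoff there is 6.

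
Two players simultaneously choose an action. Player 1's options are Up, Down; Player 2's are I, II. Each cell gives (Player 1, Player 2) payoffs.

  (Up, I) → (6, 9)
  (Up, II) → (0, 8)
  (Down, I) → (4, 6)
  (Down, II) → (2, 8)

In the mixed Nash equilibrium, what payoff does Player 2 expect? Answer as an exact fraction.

8

Player 1 mixes with probability p on Up, chosen so Player 2 is indifferent: 9p + 6(1−p) = 8p + 8(1−p) gives p = 2/3.
Player 2's expected payoff is 9·2/3 + 6·1/3 = 8.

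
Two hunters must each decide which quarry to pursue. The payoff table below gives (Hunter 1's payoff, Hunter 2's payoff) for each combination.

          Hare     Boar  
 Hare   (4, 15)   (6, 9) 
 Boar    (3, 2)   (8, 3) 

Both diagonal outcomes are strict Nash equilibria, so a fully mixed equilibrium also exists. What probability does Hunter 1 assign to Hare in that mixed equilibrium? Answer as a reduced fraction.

Hunter 1's mix p on Hare must make Hunter 2 indifferent between Hare and Boar.
Hunter 2's payoff from Hare: 15p + 2(1−p). From Boar: 9p + 3(1−p).
Set equal: 6p = 1(1−p) → p = 1/7.

1/7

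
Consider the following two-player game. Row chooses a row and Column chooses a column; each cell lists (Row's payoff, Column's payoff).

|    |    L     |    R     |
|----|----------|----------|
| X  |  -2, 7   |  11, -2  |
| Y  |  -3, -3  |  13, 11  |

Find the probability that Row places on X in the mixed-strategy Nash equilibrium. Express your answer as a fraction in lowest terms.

14/23

Row's mix p on X must make Column indifferent between L and R.
Column's payoff from L: 7p + (-3)(1−p). From R: (-2)p + 11(1−p).
Set equal: 9p = 14(1−p) → p = 14/23.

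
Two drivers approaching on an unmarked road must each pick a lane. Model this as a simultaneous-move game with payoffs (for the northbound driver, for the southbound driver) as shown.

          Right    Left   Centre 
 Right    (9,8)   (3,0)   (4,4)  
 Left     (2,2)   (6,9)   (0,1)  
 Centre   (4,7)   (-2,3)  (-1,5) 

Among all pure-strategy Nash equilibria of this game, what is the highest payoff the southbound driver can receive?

Both Right is a pure NE (the northbound driver: 9 ≥ 4; the southbound driver: 8 ≥ 4). The southbound driver gets 8.
Both Left is a pure NE (the northbound driver: 6 ≥ 3; the southbound driver: 9 ≥ 2). The southbound driver gets 9.
Every other cell has a profitable deviation for at least one player. Highest of {8, 9} is 9.

9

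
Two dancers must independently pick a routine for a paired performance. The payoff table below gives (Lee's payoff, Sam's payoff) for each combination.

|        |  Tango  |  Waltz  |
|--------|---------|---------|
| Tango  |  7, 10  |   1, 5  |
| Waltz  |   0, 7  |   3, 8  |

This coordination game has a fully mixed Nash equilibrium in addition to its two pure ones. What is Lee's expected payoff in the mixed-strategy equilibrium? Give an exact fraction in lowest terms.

7/3

Sam mixes with probability q on Tango, chosen so Lee is indifferent: 7q + 1(1−q) = 0q + 3(1−q) gives q = 2/9.
Lee's expected payoff (from either row, since indifferent) is 7·2/9 + 1·7/9 = 7/3.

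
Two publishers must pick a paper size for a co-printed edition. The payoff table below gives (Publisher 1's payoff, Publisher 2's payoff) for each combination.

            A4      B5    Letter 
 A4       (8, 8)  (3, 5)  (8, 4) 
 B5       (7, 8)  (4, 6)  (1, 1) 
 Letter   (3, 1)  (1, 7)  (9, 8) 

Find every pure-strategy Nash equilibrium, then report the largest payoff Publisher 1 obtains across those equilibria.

Both A4 is a pure NE (Publisher 1: 8 ≥ 7; Publisher 2: 8 ≥ 5). Publisher 1 gets 8.
Both Letter is a pure NE (Publisher 1: 9 ≥ 8; Publisher 2: 8 ≥ 7). Publisher 1 gets 9.
Every other cell has a profitable deviation for at least one player. Highest of {8, 9} is 9.

9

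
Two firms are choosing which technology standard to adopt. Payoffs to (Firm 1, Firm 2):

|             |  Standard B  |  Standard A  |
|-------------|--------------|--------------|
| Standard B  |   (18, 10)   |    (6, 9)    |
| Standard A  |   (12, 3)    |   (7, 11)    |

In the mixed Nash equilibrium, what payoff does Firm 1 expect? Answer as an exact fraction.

Firm 2 mixes with probability q on Standard B, chosen so Firm 1 is indifferent: 18q + 6(1−q) = 12q + 7(1−q) gives q = 1/7.
Firm 1's expected payoff (from either row, since indifferent) is 18·1/7 + 6·6/7 = 54/7.

54/7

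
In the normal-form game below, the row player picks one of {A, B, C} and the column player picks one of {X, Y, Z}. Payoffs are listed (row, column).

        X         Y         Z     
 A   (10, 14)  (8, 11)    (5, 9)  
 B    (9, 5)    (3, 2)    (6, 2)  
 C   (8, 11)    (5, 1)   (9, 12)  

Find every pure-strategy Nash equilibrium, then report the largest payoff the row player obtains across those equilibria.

(A, X) is a pure NE (the row player: 10 ≥ 9; the column player: 14 ≥ 11). The row player gets 10.
(C, Z) is a pure NE (the row player: 9 ≥ 6; the column player: 12 ≥ 11). The row player gets 9.
Every other cell has a profitable deviation for at least one player. Highest of {10, 9} is 10.

10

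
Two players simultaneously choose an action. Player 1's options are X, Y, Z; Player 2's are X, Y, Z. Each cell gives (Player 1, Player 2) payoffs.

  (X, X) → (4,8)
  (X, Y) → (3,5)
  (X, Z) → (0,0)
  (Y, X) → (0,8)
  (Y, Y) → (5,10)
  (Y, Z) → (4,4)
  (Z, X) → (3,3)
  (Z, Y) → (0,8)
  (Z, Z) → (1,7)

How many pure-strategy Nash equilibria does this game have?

2

Both X: Player 1 gets 4 (best alternative 3); Player 2 gets 8 (best alternative 5). Neither deviates — NE.
Both Y: Player 1 gets 5 (best alternative 3); Player 2 gets 10 (best alternative 8). Neither deviates — NE.
Both Z is not a NE: Player 1 would switch to Y (4 > 1).
No other cell survives both best-response checks, so there are 2 pure NE.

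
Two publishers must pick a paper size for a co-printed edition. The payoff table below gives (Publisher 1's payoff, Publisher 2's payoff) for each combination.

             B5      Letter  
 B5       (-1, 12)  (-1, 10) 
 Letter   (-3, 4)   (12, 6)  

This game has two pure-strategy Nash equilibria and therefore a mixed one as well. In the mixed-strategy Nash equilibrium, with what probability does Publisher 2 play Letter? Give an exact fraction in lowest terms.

2/15

Publisher 2's mix q on B5 must make Publisher 1 indifferent between B5 and Letter.
Publisher 1's payoff from B5: (-1)q + (-1)(1−q). From Letter: (-3)q + 12(1−q).
Set equal: 2q = 13(1−q) → q = 13/15.
Probability on Letter is 1 − 13/15 = 2/15.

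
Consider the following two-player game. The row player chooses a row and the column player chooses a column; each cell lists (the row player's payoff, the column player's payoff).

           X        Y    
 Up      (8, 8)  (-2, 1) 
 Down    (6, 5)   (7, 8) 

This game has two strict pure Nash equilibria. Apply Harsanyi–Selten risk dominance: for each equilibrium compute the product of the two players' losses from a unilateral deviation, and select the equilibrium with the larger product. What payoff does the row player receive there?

7

At (Up, X): the row player loses 8 − 6 = 2 by deviating; the column player loses 8 − 1 = 7. Product = 2·7 = 14.
At (Down, Y): the row player loses 7 − (-2) = 9 by deviating; the column player loses 8 − 5 = 3. Product = 9·3 = 27.
27 > 14, so (Down, Y) is risk-dominant. The row player's payoff there is 7.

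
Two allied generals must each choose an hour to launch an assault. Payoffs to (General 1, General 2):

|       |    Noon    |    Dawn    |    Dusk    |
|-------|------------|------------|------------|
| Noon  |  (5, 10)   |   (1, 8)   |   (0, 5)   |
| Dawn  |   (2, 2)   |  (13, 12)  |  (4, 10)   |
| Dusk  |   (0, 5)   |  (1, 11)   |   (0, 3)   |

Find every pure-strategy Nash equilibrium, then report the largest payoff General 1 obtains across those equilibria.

13

Both Noon is a pure NE (General 1: 5 ≥ 2; General 2: 10 ≥ 8). General 1 gets 5.
Both Dawn is a pure NE (General 1: 13 ≥ 1; General 2: 12 ≥ 10). General 1 gets 13.
Every other cell has a profitable deviation for at least one player. Highest of {5, 13} is 13.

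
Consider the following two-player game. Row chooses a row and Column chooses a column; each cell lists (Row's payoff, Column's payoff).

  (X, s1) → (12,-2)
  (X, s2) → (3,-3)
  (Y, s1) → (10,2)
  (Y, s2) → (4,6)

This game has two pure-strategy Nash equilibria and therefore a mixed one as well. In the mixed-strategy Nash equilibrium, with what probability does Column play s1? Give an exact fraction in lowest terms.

Column's mix q on s1 must make Row indifferent between X and Y.
Row's payoff from X: 12q + 3(1−q). From Y: 10q + 4(1−q).
Set equal: 2q = 1(1−q) → q = 1/3.

1/3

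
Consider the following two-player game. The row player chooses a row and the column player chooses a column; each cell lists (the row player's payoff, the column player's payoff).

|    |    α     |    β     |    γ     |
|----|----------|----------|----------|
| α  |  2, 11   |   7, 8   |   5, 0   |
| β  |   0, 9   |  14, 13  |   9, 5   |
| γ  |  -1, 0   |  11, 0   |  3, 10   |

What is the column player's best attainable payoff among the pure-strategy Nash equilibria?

13

Both α is a pure NE (the row player: 2 ≥ 0; the column player: 11 ≥ 8). The column player gets 11.
Both β is a pure NE (the row player: 14 ≥ 11; the column player: 13 ≥ 9). The column player gets 13.
Every other cell has a profitable deviation for at least one player. Highest of {11, 13} is 13.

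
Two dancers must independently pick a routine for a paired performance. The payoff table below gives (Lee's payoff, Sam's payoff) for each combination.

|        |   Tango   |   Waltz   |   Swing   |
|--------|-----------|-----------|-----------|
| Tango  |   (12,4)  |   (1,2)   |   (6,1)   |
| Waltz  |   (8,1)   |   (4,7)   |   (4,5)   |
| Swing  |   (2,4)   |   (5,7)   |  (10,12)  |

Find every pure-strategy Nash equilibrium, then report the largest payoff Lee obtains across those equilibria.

12

Both Tango is a pure NE (Lee: 12 ≥ 8; Sam: 4 ≥ 2). Lee gets 12.
Both Swing is a pure NE (Lee: 10 ≥ 6; Sam: 12 ≥ 7). Lee gets 10.
Every other cell has a profitable deviation for at least one player. Highest of {12, 10} is 12.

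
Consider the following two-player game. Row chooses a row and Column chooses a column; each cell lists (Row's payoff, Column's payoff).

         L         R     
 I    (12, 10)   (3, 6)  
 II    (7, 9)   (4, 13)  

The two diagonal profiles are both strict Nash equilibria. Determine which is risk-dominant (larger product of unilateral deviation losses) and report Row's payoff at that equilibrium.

At (I, L): Row loses 12 − 7 = 5 by deviating; Column loses 10 − 6 = 4. Product = 5·4 = 20.
At (II, R): Row loses 4 − 3 = 1 by deviating; Column loses 13 − 9 = 4. Product = 1·4 = 4.
20 > 4, so (I, L) is risk-dominant. Row's payoff there is 12.

12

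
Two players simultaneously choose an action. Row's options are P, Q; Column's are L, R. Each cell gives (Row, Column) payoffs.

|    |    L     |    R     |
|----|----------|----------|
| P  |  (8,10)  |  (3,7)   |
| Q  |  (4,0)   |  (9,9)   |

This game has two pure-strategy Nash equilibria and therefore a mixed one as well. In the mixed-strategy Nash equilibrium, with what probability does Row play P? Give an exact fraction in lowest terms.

3/4

Row's mix p on P must make Column indifferent between L and R.
Column's payoff from L: 10p + 0(1−p). From R: 7p + 9(1−p).
Set equal: 3p = 9(1−p) → p = 9/12 = 3/4.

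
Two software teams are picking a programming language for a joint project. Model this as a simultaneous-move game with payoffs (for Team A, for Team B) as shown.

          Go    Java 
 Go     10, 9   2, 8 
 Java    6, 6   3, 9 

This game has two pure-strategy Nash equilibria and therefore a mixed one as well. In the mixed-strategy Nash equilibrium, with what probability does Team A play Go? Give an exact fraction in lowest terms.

3/4

Team A's mix p on Go must make Team B indifferent between Go and Java.
Team B's payoff from Go: 9p + 6(1−p). From Java: 8p + 9(1−p).
Set equal: 1p = 3(1−p) → p = 3/4.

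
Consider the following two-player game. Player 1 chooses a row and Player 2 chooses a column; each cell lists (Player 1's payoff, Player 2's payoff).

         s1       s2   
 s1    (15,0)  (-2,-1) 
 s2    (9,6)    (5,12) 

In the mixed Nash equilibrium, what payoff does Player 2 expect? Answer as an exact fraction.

6/7

Player 1 mixes with probability p on s1, chosen so Player 2 is indifferent: 0p + 6(1−p) = (-1)p + 12(1−p) gives p = 6/7.
Player 2's expected payoff is 0·6/7 + 6·1/7 = 6/7.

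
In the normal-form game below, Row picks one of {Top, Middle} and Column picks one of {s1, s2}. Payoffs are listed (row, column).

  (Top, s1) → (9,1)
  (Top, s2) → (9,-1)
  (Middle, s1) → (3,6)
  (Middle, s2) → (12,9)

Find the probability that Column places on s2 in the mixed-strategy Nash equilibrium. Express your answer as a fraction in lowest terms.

2/3

Column's mix q on s1 must make Row indifferent between Top and Middle.
Row's payoff from Top: 9q + 9(1−q). From Middle: 3q + 12(1−q).
Set equal: 6q = 3(1−q) → q = 3/9 = 1/3.
Probability on s2 is 1 − 1/3 = 2/3.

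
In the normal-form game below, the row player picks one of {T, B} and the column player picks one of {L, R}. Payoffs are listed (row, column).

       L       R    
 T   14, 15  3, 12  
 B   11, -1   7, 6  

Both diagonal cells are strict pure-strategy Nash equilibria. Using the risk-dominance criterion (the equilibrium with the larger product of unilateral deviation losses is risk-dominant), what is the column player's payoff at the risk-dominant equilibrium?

6

At (T, L): the row player loses 14 − 11 = 3 by deviating; the column player loses 15 − 12 = 3. Product = 3·3 = 9.
At (B, R): the row player loses 7 − 3 = 4 by deviating; the column player loses 6 − (-1) = 7. Product = 4·7 = 28.
28 > 9, so (B, R) is risk-dominant. The column player's payoff there is 6.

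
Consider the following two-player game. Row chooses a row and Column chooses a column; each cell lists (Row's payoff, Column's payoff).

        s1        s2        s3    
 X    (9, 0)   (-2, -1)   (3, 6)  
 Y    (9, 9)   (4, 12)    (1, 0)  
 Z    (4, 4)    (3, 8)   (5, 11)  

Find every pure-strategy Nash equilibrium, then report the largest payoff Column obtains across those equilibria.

12

(Y, s2) is a pure NE (Row: 4 ≥ 3; Column: 12 ≥ 9). Column gets 12.
(Z, s3) is a pure NE (Row: 5 ≥ 3; Column: 11 ≥ 8). Column gets 11.
Every other cell has a profitable deviation for at least one player. Highest of {12, 11} is 12.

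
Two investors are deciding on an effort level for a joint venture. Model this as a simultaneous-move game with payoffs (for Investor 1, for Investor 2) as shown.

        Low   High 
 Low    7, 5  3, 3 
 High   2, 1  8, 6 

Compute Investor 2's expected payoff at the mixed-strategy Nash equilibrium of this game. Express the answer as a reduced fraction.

Investor 1 mixes with probability p on Low, chosen so Investor 2 is indifferent: 5p + 1(1−p) = 3p + 6(1−p) gives p = 5/7.
Investor 2's expected payoff is 5·5/7 + 1·2/7 = 27/7.

27/7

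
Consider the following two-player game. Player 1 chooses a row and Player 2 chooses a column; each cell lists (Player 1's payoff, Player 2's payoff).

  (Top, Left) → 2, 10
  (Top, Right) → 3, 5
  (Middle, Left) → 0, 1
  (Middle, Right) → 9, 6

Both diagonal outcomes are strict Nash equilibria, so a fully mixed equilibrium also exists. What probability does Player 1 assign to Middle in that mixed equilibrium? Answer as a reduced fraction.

1/2

Player 1's mix p on Top must make Player 2 indifferent between Left and Right.
Player 2's payoff from Left: 10p + 1(1−p). From Right: 5p + 6(1−p).
Set equal: 5p = 5(1−p) → p = 5/10 = 1/2.
Probability on Middle is 1 − 1/2 = 1/2.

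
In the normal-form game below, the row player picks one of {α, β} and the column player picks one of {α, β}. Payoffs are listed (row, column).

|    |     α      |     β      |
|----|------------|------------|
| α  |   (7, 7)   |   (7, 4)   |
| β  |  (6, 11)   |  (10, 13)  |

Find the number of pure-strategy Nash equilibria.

Both α: the row player gets 7 (best alternative 6); the column player gets 7 (best alternative 4). Neither deviates — NE.
Both β: the row player gets 10 (best alternative 7); the column player gets 13 (best alternative 11). Neither deviates — NE.
(α, β) is not a NE: the row player would switch to β (10 > 7).
No other cell survives both best-response checks, so there are 2 pure NE.

2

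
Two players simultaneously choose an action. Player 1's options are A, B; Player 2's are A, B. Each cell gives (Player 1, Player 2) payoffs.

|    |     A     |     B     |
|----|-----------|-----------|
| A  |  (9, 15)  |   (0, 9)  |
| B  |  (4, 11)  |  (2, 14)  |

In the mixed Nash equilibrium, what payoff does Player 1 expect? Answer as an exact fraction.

Player 2 mixes with probability q on A, chosen so Player 1 is indifferent: 9q + 0(1−q) = 4q + 2(1−q) gives q = 2/7.
Player 1's expected payoff (from either row, since indifferent) is 9·2/7 + 0·5/7 = 18/7.

18/7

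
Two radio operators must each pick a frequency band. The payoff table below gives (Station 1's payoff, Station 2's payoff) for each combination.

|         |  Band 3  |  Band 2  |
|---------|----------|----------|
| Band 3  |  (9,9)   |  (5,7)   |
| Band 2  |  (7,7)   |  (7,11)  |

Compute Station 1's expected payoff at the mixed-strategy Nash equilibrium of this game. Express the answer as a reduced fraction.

7

Station 2 mixes with probability q on Band 3, chosen so Station 1 is indifferent: 9q + 5(1−q) = 7q + 7(1−q) gives q = 1/2.
Station 1's expected payoff (from either row, since indifferent) is 9·1/2 + 5·1/2 = 7.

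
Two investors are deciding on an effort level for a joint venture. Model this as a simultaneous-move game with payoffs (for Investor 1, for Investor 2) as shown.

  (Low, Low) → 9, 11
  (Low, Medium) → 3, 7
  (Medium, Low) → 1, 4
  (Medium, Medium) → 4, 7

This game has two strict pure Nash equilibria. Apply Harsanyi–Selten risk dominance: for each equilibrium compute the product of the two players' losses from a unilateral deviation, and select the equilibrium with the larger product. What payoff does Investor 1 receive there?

9

At both Low: Investor 1 loses 9 − 1 = 8 by deviating; Investor 2 loses 11 − 7 = 4. Product = 8·4 = 32.
At both Medium: Investor 1 loses 4 − 3 = 1 by deviating; Investor 2 loses 7 − 4 = 3. Product = 1·3 = 3.
32 > 3, so both Low is risk-dominant. Investor 1's payoff there is 9.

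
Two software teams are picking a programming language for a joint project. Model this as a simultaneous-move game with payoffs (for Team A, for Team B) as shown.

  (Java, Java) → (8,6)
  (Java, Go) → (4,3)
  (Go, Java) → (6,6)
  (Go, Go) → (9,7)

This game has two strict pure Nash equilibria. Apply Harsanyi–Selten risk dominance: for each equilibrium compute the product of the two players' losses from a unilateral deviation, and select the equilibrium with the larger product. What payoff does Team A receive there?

At both Java: Team A loses 8 − 6 = 2 by deviating; Team B loses 6 − 3 = 3. Product = 2·3 = 6.
At both Go: Team A loses 9 − 4 = 5 by deviating; Team B loses 7 − 6 = 1. Product = 5·1 = 5.
6 > 5, so both Java is risk-dominant. Team A's payoff there is 8.

8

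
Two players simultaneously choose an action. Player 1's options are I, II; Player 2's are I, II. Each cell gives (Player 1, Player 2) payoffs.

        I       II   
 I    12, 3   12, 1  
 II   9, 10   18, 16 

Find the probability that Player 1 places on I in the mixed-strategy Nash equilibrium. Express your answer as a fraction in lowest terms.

3/4

Player 1's mix p on I must make Player 2 indifferent between I and II.
Player 2's payoff from I: 3p + 10(1−p). From II: 1p + 16(1−p).
Set equal: 2p = 6(1−p) → p = 6/8 = 3/4.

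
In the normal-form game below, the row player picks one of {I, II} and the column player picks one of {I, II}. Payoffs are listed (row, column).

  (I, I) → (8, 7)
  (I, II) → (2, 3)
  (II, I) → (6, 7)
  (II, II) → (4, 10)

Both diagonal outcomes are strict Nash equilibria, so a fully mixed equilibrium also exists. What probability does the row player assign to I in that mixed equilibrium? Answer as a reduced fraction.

3/7

The row player's mix p on I must make the column player indifferent between I and II.
The column player's payoff from I: 7p + 7(1−p). From II: 3p + 10(1−p).
Set equal: 4p = 3(1−p) → p = 3/7.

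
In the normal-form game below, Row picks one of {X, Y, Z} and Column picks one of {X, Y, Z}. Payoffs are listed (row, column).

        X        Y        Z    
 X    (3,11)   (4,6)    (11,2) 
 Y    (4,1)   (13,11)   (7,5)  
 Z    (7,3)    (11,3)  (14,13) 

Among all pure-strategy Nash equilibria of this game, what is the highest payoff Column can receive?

Both Y is a pure NE (Row: 13 ≥ 11; Column: 11 ≥ 5). Column gets 11.
Both Z is a pure NE (Row: 14 ≥ 11; Column: 13 ≥ 3). Column gets 13.
Every other cell has a profitable deviation for at least one player. Highest of {11, 13} is 13.

13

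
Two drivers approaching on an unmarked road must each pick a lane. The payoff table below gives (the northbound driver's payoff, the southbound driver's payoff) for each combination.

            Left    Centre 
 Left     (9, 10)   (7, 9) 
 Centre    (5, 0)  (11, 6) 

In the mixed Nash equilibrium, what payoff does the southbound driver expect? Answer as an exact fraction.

60/7

The northbound driver mixes with probability p on Left, chosen so the southbound driver is indifferent: 10p + 0(1−p) = 9p + 6(1−p) gives p = 6/7.
The southbound driver's expected payoff is 10·6/7 + 0·1/7 = 60/7.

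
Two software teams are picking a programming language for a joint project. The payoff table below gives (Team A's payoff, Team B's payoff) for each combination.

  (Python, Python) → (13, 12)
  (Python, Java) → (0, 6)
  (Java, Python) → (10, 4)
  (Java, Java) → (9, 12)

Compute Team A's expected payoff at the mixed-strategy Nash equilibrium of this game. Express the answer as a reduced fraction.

39/4

Team B mixes with probability q on Python, chosen so Team A is indifferent: 13q + 0(1−q) = 10q + 9(1−q) gives q = 3/4.
Team A's expected payoff (from either row, since indifferent) is 13·3/4 + 0·1/4 = 39/4.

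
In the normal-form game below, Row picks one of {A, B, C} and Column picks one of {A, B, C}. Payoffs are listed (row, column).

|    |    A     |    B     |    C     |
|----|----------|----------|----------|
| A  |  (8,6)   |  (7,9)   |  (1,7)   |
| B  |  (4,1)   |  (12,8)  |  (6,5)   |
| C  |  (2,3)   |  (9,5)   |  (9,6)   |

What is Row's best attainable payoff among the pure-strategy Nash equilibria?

Both B is a pure NE (Row: 12 ≥ 9; Column: 8 ≥ 5). Row gets 12.
Both C is a pure NE (Row: 9 ≥ 6; Column: 6 ≥ 5). Row gets 9.
Every other cell has a profitable deviation for at least one player. Highest of {12, 9} is 12.

12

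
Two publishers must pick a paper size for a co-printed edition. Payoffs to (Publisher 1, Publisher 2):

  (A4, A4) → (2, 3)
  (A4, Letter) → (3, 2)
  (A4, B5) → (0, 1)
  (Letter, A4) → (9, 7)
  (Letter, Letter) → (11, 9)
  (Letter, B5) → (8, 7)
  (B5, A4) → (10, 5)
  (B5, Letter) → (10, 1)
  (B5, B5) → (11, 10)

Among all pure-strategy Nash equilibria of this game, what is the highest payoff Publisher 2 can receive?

Both Letter is a pure NE (Publisher 1: 11 ≥ 10; Publisher 2: 9 ≥ 7). Publisher 2 gets 9.
Both B5 is a pure NE (Publisher 1: 11 ≥ 8; Publisher 2: 10 ≥ 5). Publisher 2 gets 10.
Every other cell has a profitable deviation for at least one player. Highest of {9, 10} is 10.

10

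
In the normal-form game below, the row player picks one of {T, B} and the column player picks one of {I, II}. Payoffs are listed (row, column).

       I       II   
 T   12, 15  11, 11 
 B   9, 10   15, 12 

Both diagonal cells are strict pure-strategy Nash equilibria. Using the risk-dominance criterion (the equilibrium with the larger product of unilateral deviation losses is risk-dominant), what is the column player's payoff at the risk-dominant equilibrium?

15

At (T, I): the row player loses 12 − 9 = 3 by deviating; the column player loses 15 − 11 = 4. Product = 3·4 = 12.
At (B, II): the row player loses 15 − 11 = 4 by deviating; the column player loses 12 − 10 = 2. Product = 4·2 = 8.
12 > 8, so (T, I) is risk-dominant. The column player's payoff there is 15.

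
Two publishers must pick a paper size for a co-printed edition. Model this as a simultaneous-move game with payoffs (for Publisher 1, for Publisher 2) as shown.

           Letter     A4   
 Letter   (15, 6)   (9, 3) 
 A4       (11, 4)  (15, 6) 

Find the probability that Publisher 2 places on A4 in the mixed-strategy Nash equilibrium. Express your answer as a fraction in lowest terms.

Publisher 2's mix q on Letter must make Publisher 1 indifferent between Letter and A4.
Publisher 1's payoff from Letter: 15q + 9(1−q). From A4: 11q + 15(1−q).
Set equal: 4q = 6(1−q) → q = 6/10 = 3/5.
Probability on A4 is 1 − 3/5 = 2/5.

2/5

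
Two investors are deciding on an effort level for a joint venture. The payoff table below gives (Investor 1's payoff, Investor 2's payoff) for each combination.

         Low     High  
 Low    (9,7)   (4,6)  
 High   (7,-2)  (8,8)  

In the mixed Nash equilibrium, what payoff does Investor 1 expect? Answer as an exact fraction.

Investor 2 mixes with probability q on Low, chosen so Investor 1 is indifferent: 9q + 4(1−q) = 7q + 8(1−q) gives q = 2/3.
Investor 1's expected payoff (from either row, since indifferent) is 9·2/3 + 4·1/3 = 22/3.

22/3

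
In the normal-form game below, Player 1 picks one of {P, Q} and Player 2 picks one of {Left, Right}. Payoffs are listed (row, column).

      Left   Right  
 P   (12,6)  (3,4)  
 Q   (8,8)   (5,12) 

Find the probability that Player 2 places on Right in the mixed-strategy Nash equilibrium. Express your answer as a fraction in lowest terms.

Player 2's mix q on Left must make Player 1 indifferent between P and Q.
Player 1's payoff from P: 12q + 3(1−q). From Q: 8q + 5(1−q).
Set equal: 4q = 2(1−q) → q = 2/6 = 1/3.
Probability on Right is 1 − 1/3 = 2/3.

2/3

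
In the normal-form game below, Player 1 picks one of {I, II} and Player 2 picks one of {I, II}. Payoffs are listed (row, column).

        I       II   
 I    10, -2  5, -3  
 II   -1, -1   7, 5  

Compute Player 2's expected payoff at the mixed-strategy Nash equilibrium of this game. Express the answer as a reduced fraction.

-13/7

Player 1 mixes with probability p on I, chosen so Player 2 is indifferent: (-2)p + (-1)(1−p) = (-3)p + 5(1−p) gives p = 6/7.
Player 2's expected payoff is (-2)·6/7 + (-1)·1/7 = -13/7.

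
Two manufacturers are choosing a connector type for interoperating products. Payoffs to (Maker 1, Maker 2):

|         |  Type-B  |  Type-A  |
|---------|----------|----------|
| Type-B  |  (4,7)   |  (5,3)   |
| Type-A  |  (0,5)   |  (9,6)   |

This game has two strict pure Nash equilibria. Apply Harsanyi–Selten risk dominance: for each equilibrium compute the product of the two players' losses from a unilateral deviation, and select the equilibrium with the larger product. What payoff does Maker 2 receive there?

7

At both Type-B: Maker 1 loses 4 − 0 = 4 by deviating; Maker 2 loses 7 − 3 = 4. Product = 4·4 = 16.
At both Type-A: Maker 1 loses 9 − 5 = 4 by deviating; Maker 2 loses 6 − 5 = 1. Product = 4·1 = 4.
16 > 4, so both Type-B is risk-dominant. Maker 2's payoff there is 7.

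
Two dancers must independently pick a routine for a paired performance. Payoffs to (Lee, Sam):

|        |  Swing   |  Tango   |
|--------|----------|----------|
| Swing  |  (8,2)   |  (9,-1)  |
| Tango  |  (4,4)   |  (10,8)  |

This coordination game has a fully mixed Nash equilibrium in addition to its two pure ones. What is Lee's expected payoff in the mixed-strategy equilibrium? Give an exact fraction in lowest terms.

44/5

Sam mixes with probability q on Swing, chosen so Lee is indifferent: 8q + 9(1−q) = 4q + 10(1−q) gives q = 1/5.
Lee's expected payoff (from either row, since indifferent) is 8·1/5 + 9·4/5 = 44/5.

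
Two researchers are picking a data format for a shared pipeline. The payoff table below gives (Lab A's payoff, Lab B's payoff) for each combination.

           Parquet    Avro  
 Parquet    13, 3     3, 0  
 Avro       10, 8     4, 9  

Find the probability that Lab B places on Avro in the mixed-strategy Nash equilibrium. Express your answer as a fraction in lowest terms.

Lab B's mix q on Parquet must make Lab A indifferent between Parquet and Avro.
Lab A's payoff from Parquet: 13q + 3(1−q). From Avro: 10q + 4(1−q).
Set equal: 3q = 1(1−q) → q = 1/4.
Probability on Avro is 1 − 1/4 = 3/4.

3/4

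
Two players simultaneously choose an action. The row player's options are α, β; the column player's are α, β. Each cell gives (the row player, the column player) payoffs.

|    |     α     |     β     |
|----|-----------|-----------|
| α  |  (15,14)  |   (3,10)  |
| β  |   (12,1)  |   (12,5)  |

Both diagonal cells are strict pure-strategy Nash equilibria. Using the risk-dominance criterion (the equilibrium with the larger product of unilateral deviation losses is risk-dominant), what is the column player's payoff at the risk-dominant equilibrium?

At both α: the row player loses 15 − 12 = 3 by deviating; the column player loses 14 − 10 = 4. Product = 3·4 = 12.
At both β: the row player loses 12 − 3 = 9 by deviating; the column player loses 5 − 1 = 4. Product = 9·4 = 36.
36 > 12, so both β is risk-dominant. The column player's payoff there is 5.

5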